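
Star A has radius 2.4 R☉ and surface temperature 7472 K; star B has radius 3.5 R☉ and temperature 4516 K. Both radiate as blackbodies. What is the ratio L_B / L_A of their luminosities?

L_B/L_A ≈ 0.284

L = 4πR²σT⁴ ∝ R²T⁴, so L_B/L_A = (3.5/2.4)² × (4516/7472)⁴ = 2.13 × 0.133 = 0.284.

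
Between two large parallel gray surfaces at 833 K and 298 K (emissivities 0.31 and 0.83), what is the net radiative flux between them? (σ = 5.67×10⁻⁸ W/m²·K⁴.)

For two large parallel gray plates, q = σ(T₁⁴ − T₂⁴) / (1/ε₁ + 1/ε₂ − 1).
1/ε₁ + 1/ε₂ − 1 = 1/0.31 + 1/0.83 − 1 = 3.431.
T₁⁴ − T₂⁴ = 4.81×10^11 − 7.89×10^9 = 4.74×10^11 K⁴.
q = 5.67×10⁻⁸ × 4.74×10^11 / 3.431 = 7830 W/m².

q ≈ 7830 W/m²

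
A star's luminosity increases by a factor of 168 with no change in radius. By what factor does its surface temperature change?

factor ≈ 3.60

P ∝ T⁴ ⇒ T ∝ P^(1/4), so T scales by (168)^(1/4) = 3.60.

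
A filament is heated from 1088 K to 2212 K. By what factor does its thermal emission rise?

P ∝ T⁴, so the ratio is (2212/1088)⁴ = (2.033)⁴ = 17.1.

ratio ≈ 17.1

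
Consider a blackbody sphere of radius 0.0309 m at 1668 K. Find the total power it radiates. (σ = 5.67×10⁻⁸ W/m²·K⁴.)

P ≈ 5270 W

A = 4πr² = 4π × (0.0309)² = 0.0120 m².
P = σAT⁴ = 5.67×10⁻⁸ × 0.0120 × (1668)⁴ = 5.67×10⁻⁸ × 0.0120 × 7.74×10^12.
P = 5270 W.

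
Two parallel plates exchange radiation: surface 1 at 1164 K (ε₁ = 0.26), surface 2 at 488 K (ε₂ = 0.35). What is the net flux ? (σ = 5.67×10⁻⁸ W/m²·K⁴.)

For two large parallel gray plates, q = σ(T₁⁴ − T₂⁴) / (1/ε₁ + 1/ε₂ − 1).
1/ε₁ + 1/ε₂ − 1 = 1/0.26 + 1/0.35 − 1 = 5.703.
T₁⁴ − T₂⁴ = 1.84×10^12 − 5.67×10^10 = 1.78×10^12 K⁴.
q = 5.67×10⁻⁸ × 1.78×10^12 / 5.703 = 17700 W/m².

q ≈ 17700 W/m²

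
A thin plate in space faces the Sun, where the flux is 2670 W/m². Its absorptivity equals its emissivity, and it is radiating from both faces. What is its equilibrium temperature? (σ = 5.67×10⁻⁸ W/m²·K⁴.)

T ≈ 392 K

Absorbed flux αS = emitted flux 2εσT⁴ per unit area; with α = ε this gives T = (S/2σ)^(1/4).
T = (2670 / (2 × 5.67×10⁻⁸))^(1/4) = (2.35×10^10)^(1/4).
T = 392 K.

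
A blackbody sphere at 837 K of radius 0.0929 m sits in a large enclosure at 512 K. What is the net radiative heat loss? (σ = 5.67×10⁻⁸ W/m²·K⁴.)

Q ≈ 2600 W

A = 4πr² = 4π × (0.0929)² = 0.108 m².
Q = σA(T⁴ − T_s⁴). T⁴ − T_s⁴ = (837)⁴ − (512)⁴ = 4.91×10^11 − 6.87×10^10 = 4.22×10^11 K⁴.
Q = 5.67×10⁻⁸ × 0.108 × 4.22×10^11 = 2600 W.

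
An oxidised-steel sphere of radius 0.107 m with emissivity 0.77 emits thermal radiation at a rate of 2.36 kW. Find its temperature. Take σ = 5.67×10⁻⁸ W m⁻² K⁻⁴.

A = 4πr² = 4π × (0.107)² = 0.144 m².
From P = εσAT⁴, T = (P / εσA)^(1/4) = (2360 / (0.77 × 5.67×10⁻⁸ × 0.144))^(1/4).
T = (3.76×10^11)^(1/4) = 783 K.

T ≈ 783 K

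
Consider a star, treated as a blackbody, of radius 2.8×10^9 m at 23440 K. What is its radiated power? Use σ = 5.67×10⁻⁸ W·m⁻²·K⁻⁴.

P ≈ 1.69×10^30 W

A = 4πr² = 4π × (2.8×10^9)² = 9.85×10^19 m².
P = σAT⁴ = 5.67×10⁻⁸ × 9.85×10^19 × (23440)⁴ = 5.67×10⁻⁸ × 9.85×10^19 × 3.02×10^17.
P = 1.69×10^30 W.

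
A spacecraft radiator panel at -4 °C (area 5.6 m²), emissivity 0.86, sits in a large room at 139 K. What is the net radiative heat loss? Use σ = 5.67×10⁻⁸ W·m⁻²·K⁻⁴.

Convert: -4 °C = 269 K.
Q = εσA(T⁴ − T_s⁴). T⁴ − T_s⁴ = (269)⁴ − (139)⁴ = 5.24×10^9 − 3.73×10^8 = 4.86×10^9 K⁴.
Q = 0.86 × 5.67×10⁻⁸ × 5.60 × 4.86×10^9 = 1330 W.

Q ≈ 1330 W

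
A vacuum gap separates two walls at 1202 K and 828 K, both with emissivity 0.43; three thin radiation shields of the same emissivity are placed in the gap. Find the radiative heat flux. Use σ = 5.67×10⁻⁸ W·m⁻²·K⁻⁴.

Each of the 4 gaps contributes resistance (2/ε − 1) = 2/0.43 − 1 = 3.651; total = 14.60.
q = σ(T₁⁴ − T₂⁴) / 14.60 = 5.67×10⁻⁸ × 1.62×10^12 / 14.60 = 6280 W/m².

q ≈ 6280 W/m²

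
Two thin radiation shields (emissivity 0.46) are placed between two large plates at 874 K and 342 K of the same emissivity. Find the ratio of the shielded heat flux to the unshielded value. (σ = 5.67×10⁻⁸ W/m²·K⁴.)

With N identical shields there are N+1 = 3 gaps in series, each with the same radiative resistance, so the flux falls to 1/(N+1) of its unshielded value.

ratio ≈ 0.333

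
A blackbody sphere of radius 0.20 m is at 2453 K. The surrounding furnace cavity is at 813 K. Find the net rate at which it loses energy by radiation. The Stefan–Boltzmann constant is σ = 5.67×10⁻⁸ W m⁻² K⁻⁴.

A = 4πr² = 4π × (0.20)² = 0.503 m².
Q = σA(T⁴ − T_s⁴). T⁴ − T_s⁴ = (2453)⁴ − (813)⁴ = 3.62×10^13 − 4.37×10^11 = 3.58×10^13 K⁴.
Q = 5.67×10⁻⁸ × 0.503 × 3.58×10^13 = 1.02×10^6 W.

Q ≈ 1.02×10^6 W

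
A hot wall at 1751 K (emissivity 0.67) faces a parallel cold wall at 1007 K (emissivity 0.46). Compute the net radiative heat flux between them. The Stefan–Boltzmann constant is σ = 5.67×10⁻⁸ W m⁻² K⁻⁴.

For two large parallel gray plates, q = σ(T₁⁴ − T₂⁴) / (1/ε₁ + 1/ε₂ − 1).
1/ε₁ + 1/ε₂ − 1 = 1/0.67 + 1/0.46 − 1 = 2.666.
T₁⁴ − T₂⁴ = 9.40×10^12 − 1.03×10^12 = 8.37×10^12 K⁴.
q = 5.67×10⁻⁸ × 8.37×10^12 / 2.666 = 1.78×10^5 W/m².

q ≈ 1.78×10^5 W/m²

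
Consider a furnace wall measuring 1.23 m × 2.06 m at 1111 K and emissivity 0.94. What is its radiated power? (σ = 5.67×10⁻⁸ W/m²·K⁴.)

P ≈ 2.06×10^5 W

A = 1.23 × 2.06 = 2.53 m².
P = εσAT⁴ = 0.94 × 5.67×10⁻⁸ × 2.53 × (1111)⁴ = 0.94 × 5.67×10⁻⁸ × 2.53 × 1.52×10^12.
P = 2.06×10^5 W.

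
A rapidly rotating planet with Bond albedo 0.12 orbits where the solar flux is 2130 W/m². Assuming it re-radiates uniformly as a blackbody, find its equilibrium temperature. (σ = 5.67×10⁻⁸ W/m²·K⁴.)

Power absorbed = (1−a)S·πR²; power emitted = 4πR²σT⁴. Equating and cancelling πR²:
T = ((1−a)S / 4σ)^(1/4) = (1870 / (4 × 5.67×10⁻⁸))^(1/4) = (8.26×10^9)^(1/4).
T = 302 K.

T ≈ 302 K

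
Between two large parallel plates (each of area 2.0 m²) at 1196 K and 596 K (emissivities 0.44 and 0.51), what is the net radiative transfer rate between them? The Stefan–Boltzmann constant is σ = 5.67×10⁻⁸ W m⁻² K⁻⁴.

Q ≈ 67300 W

For two large parallel gray plates, q = σ(T₁⁴ − T₂⁴) / (1/ε₁ + 1/ε₂ − 1).
1/ε₁ + 1/ε₂ − 1 = 1/0.44 + 1/0.51 − 1 = 3.234.
T₁⁴ − T₂⁴ = 2.05×10^12 − 1.26×10^11 = 1.92×10^12 K⁴.
q = 5.67×10⁻⁸ × 1.92×10^12 / 3.234 = 33700 W/m².
Q = q·A = 33700 × 2.0 = 67300 W.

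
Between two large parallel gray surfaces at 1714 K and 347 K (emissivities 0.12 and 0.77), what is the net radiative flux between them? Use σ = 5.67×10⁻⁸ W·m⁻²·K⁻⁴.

q ≈ 56600 W/m²

For two large parallel gray plates, q = σ(T₁⁴ − T₂⁴) / (1/ε₁ + 1/ε₂ − 1).
1/ε₁ + 1/ε₂ − 1 = 1/0.12 + 1/0.77 − 1 = 8.632.
T₁⁴ − T₂⁴ = 8.63×10^12 − 1.45×10^10 = 8.62×10^12 K⁴.
q = 5.67×10⁻⁸ × 8.62×10^12 / 8.632 = 56600 W/m².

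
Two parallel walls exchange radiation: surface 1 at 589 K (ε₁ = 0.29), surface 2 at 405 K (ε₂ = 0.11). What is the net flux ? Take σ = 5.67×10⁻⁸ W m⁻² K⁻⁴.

q ≈ 459 W/m²

For two large parallel gray plates, q = σ(T₁⁴ − T₂⁴) / (1/ε₁ + 1/ε₂ − 1).
1/ε₁ + 1/ε₂ − 1 = 1/0.29 + 1/0.11 − 1 = 11.54.
T₁⁴ − T₂⁴ = 1.20×10^11 − 2.69×10^10 = 9.34×10^10 K⁴.
q = 5.67×10⁻⁸ × 9.34×10^10 / 11.54 = 459 W/m².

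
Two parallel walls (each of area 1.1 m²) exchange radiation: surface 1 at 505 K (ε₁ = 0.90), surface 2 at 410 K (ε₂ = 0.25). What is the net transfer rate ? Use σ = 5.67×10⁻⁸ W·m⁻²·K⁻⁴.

Q ≈ 558 W

For two large parallel gray plates, q = σ(T₁⁴ − T₂⁴) / (1/ε₁ + 1/ε₂ − 1).
1/ε₁ + 1/ε₂ − 1 = 1/0.90 + 1/0.25 − 1 = 4.111.
T₁⁴ − T₂⁴ = 6.50×10^10 − 2.83×10^10 = 3.68×10^10 K⁴.
q = 5.67×10⁻⁸ × 3.68×10^10 / 4.111 = 507 W/m².
Q = q·A = 507 × 1.1 = 558 W.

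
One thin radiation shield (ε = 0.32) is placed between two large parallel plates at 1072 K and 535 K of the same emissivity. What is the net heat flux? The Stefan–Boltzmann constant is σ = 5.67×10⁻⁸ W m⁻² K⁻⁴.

q ≈ 6690 W/m²

Each of the 2 gaps contributes resistance (2/ε − 1) = 2/0.32 − 1 = 5.250; total = 10.50.
q = σ(T₁⁴ − T₂⁴) / 10.50 = 5.67×10⁻⁸ × 1.24×10^12 / 10.50 = 6690 W/m².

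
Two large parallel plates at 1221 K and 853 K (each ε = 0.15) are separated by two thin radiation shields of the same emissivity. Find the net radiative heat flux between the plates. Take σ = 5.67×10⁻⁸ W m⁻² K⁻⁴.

Each of the 3 gaps contributes resistance (2/ε − 1) = 2/0.15 − 1 = 12.33; total = 37.00.
q = σ(T₁⁴ − T₂⁴) / 37.00 = 5.67×10⁻⁸ × 1.69×10^12 / 37.00 = 2590 W/m².

q ≈ 2590 W/m²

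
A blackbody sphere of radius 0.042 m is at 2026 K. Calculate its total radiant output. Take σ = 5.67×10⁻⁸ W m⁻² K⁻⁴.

A = 4πr² = 4π × (0.042)² = 0.0222 m².
P = σAT⁴ = 5.67×10⁻⁸ × 0.0222 × (2026)⁴ = 5.67×10⁻⁸ × 0.0222 × 1.68×10^13.
P = 21200 W.

P ≈ 21200 W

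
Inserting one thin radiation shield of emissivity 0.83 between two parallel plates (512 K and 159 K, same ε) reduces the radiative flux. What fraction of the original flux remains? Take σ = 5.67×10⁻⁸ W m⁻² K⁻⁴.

ratio ≈ 0.500

With N identical shields there are N+1 = 2 gaps in series, each with the same radiative resistance, so the flux falls to 1/(N+1) of its unshielded value.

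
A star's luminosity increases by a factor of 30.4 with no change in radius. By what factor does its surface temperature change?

P ∝ T⁴ ⇒ T ∝ P^(1/4), so T scales by (30.4)^(1/4) = 2.35.

factor ≈ 2.35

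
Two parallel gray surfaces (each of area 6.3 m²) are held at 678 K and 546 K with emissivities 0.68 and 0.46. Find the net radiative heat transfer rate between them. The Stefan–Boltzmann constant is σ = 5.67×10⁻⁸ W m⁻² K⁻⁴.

For two large parallel gray plates, q = σ(T₁⁴ − T₂⁴) / (1/ε₁ + 1/ε₂ − 1).
1/ε₁ + 1/ε₂ − 1 = 1/0.68 + 1/0.46 − 1 = 2.645.
T₁⁴ − T₂⁴ = 2.11×10^11 − 8.89×10^10 = 1.22×10^11 K⁴.
q = 5.67×10⁻⁸ × 1.22×10^11 / 2.645 = 2630 W/m².
Q = q·A = 2630 × 6.3 = 16500 W.

Q ≈ 16500 W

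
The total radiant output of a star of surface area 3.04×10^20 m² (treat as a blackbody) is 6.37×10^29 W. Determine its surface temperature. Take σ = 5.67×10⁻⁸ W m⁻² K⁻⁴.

From P = σAT⁴, T = (P / σA)^(1/4) = (6.37×10^29 / (5.67×10⁻⁸ × 3.04×10^20))^(1/4).
T = (3.70×10^16)^(1/4) = 13900 K.

T ≈ 13900 K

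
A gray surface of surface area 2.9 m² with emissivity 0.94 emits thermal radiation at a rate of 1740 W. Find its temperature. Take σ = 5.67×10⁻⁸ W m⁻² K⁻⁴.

T ≈ 326 K

From P = εσAT⁴, T = (P / εσA)^(1/4) = (1740 / (0.94 × 5.67×10⁻⁸ × 2.90))^(1/4).
T = (1.13×10^10)^(1/4) = 326 K.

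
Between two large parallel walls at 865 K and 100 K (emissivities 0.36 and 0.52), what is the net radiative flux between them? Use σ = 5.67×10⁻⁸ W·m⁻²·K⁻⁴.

For two large parallel gray plates, q = σ(T₁⁴ − T₂⁴) / (1/ε₁ + 1/ε₂ − 1).
1/ε₁ + 1/ε₂ − 1 = 1/0.36 + 1/0.52 − 1 = 3.701.
T₁⁴ − T₂⁴ = 5.60×10^11 − 1.00×10^8 = 5.60×10^11 K⁴.
q = 5.67×10⁻⁸ × 5.60×10^11 / 3.701 = 8580 W/m².

q ≈ 8580 W/m²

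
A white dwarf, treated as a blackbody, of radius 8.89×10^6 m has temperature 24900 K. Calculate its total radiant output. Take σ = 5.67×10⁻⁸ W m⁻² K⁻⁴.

A = 4πr² = 4π × (8.89×10^6)² = 9.93×10^14 m².
P = σAT⁴ = 5.67×10⁻⁸ × 9.93×10^14 × (24900)⁴ = 5.67×10⁻⁸ × 9.93×10^14 × 3.84×10^17.
P = 2.16×10^25 W.

P ≈ 2.16×10^25 W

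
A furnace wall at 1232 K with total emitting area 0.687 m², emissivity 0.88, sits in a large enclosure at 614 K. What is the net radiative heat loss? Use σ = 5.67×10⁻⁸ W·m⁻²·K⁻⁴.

Q ≈ 74100 W

Q = εσA(T⁴ − T_s⁴). T⁴ − T_s⁴ = (1232)⁴ − (614)⁴ = 2.30×10^12 − 1.42×10^11 = 2.16×10^12 K⁴.
Q = 0.88 × 5.67×10⁻⁸ × 0.687 × 2.16×10^12 = 74100 W.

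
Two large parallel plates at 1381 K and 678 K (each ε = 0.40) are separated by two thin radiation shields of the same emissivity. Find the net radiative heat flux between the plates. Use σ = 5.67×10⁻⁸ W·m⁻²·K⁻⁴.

Each of the 3 gaps contributes resistance (2/ε − 1) = 2/0.40 − 1 = 4.000; total = 12.00.
q = σ(T₁⁴ − T₂⁴) / 12.00 = 5.67×10⁻⁸ × 3.43×10^12 / 12.00 = 16200 W/m².

q ≈ 16200 W/m²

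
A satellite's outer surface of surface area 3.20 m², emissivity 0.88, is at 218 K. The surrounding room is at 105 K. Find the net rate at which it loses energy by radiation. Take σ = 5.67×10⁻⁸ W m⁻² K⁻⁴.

Q = εσA(T⁴ − T_s⁴). T⁴ − T_s⁴ = (218)⁴ − (105)⁴ = 2.26×10^9 − 1.22×10^8 = 2.14×10^9 K⁴.
Q = 0.88 × 5.67×10⁻⁸ × 3.20 × 2.14×10^9 = 341 W.

Q ≈ 341 W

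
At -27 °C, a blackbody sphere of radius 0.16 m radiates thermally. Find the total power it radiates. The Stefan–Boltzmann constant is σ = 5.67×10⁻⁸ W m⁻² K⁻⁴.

P ≈ 66.8 W

A = 4πr² = 4π × (0.16)² = 0.322 m².
-27 °C = 246 K.
P = σAT⁴ = 5.67×10⁻⁸ × 0.322 × (246)⁴ = 5.67×10⁻⁸ × 0.322 × 3.66×10^9.
P = 66.8 W.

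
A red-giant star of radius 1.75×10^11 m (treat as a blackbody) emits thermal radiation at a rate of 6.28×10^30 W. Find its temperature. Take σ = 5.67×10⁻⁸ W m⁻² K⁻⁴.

T ≈ 4120 K

A = 4πr² = 4π × (1.75×10^11)² = 3.85×10^23 m².
From P = σAT⁴, T = (P / σA)^(1/4) = (6.28×10^30 / (5.67×10⁻⁸ × 3.85×10^23))^(1/4).
T = (2.88×10^14)^(1/4) = 4120 K.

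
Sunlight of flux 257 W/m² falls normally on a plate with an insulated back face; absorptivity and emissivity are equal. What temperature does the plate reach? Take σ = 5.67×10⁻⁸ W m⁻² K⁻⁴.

Absorbed flux αS = emitted flux εσT⁴ (one radiating face); with α = ε, T = (S/σ)^(1/4).
T = (257 / 5.67×10⁻⁸)^(1/4) = (4.53×10^9)^(1/4).
T = 259 K.

T ≈ 259 K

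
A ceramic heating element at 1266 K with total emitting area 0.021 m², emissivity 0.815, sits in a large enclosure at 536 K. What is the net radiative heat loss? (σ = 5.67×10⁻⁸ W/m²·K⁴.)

Q ≈ 2410 W

Q = εσA(T⁴ − T_s⁴). T⁴ − T_s⁴ = (1266)⁴ − (536)⁴ = 2.57×10^12 − 8.25×10^10 = 2.49×10^12 K⁴.
Q = 0.815 × 5.67×10⁻⁸ × 0.0210 × 2.49×10^12 = 2410 W.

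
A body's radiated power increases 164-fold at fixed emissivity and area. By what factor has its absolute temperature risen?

factor ≈ 3.58

P ∝ T⁴ ⇒ T ∝ P^(1/4), so T scales by (164)^(1/4) = 3.58.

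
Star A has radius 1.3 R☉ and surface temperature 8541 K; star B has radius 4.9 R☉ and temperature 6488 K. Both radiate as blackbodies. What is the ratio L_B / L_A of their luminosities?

L_B/L_A ≈ 4.73

L = 4πR²σT⁴ ∝ R²T⁴, so L_B/L_A = (4.9/1.3)² × (6488/8541)⁴ = 14.2 × 0.333 = 4.73.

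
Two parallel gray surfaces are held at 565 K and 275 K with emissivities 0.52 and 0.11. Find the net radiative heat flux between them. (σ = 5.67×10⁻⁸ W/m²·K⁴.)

For two large parallel gray plates, q = σ(T₁⁴ − T₂⁴) / (1/ε₁ + 1/ε₂ − 1).
1/ε₁ + 1/ε₂ − 1 = 1/0.52 + 1/0.11 − 1 = 10.01.
T₁⁴ − T₂⁴ = 1.02×10^11 − 5.72×10^9 = 9.62×10^10 K⁴.
q = 5.67×10⁻⁸ × 9.62×10^10 / 10.01 = 545 W/m².

q ≈ 545 W/m²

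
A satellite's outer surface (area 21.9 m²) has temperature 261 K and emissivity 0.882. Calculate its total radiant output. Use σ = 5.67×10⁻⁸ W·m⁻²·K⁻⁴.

P = εσAT⁴ = 0.882 × 5.67×10⁻⁸ × 21.9 × (261)⁴ = 0.882 × 5.67×10⁻⁸ × 21.9 × 4.64×10^9.
P = 5080 W.

P ≈ 5080 W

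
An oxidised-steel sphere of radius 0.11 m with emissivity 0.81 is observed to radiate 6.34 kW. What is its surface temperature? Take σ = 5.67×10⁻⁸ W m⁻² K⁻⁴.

T ≈ 976 K

A = 4πr² = 4π × (0.11)² = 0.152 m².
From P = εσAT⁴, T = (P / εσA)^(1/4) = (6340 / (0.81 × 5.67×10⁻⁸ × 0.152))^(1/4).
T = (9.08×10^11)^(1/4) = 976 K.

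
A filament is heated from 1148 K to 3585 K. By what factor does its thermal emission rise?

P ∝ T⁴, so the ratio is (3585/1148)⁴ = (3.123)⁴ = 95.1.

ratio ≈ 95.1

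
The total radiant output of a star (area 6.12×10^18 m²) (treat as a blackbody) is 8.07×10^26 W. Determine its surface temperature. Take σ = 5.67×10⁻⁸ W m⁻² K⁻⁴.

T ≈ 6940 K

From P = σAT⁴, T = (P / σA)^(1/4) = (8.07×10^26 / (5.67×10⁻⁸ × 6.12×10^18))^(1/4).
T = (2.33×10^15)^(1/4) = 6940 K.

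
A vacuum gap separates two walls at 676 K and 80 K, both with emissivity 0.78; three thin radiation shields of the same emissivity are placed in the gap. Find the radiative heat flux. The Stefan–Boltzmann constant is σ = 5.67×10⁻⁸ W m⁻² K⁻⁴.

Each of the 4 gaps contributes resistance (2/ε − 1) = 2/0.78 − 1 = 1.564; total = 6.256.
q = σ(T₁⁴ − T₂⁴) / 6.256 = 5.67×10⁻⁸ × 2.09×10^11 / 6.256 = 1890 W/m².

q ≈ 1890 W/m²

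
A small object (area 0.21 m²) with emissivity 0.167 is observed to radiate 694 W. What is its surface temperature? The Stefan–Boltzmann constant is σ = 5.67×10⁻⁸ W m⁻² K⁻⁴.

From P = εσAT⁴, T = (P / εσA)^(1/4) = (694 / (0.167 × 5.67×10⁻⁸ × 0.210))^(1/4).
T = (3.49×10^11)^(1/4) = 769 K.

T ≈ 769 K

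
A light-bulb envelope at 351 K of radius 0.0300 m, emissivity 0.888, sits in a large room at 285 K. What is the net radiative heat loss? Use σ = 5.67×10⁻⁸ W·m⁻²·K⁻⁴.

Q ≈ 4.89 W

A = 4πr² = 4π × (0.0300)² = 0.0113 m².
Q = εσA(T⁴ − T_s⁴). T⁴ − T_s⁴ = (351)⁴ − (285)⁴ = 1.52×10^10 − 6.60×10^9 = 8.58×10^9 K⁴.
Q = 0.888 × 5.67×10⁻⁸ × 0.0113 × 8.58×10^9 = 4.89 W.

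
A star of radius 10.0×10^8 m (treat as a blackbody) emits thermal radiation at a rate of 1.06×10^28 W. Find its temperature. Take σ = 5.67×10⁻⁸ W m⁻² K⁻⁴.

T ≈ 11000 K

A = 4πr² = 4π × (10.0×10^8)² = 1.26×10^19 m².
From P = σAT⁴, T = (P / σA)^(1/4) = (1.06×10^28 / (5.67×10⁻⁸ × 1.26×10^19))^(1/4).
T = (1.49×10^16)^(1/4) = 11000 K.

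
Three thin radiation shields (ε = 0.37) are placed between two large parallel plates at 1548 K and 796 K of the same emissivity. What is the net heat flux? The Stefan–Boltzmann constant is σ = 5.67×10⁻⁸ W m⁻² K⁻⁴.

q ≈ 17200 W/m²

Each of the 4 gaps contributes resistance (2/ε − 1) = 2/0.37 − 1 = 4.405; total = 17.62.
q = σ(T₁⁴ − T₂⁴) / 17.62 = 5.67×10⁻⁸ × 5.34×10^12 / 17.62 = 17200 W/m².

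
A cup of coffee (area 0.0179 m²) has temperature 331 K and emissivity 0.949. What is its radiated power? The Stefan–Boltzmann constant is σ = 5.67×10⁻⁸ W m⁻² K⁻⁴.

Stefan–Boltzmann: P = εσAT⁴ = 0.949 × 5.67×10⁻⁸ × 0.0179 × (331)⁴ = 0.949 × 5.67×10⁻⁸ × 0.0179 × 1.20×10^10.
P = 11.6 W.

P ≈ 11.6 W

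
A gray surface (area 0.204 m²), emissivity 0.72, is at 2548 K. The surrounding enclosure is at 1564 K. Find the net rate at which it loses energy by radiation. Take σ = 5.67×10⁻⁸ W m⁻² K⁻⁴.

Q ≈ 3.01×10^5 W

Q = εσA(T⁴ − T_s⁴). T⁴ − T_s⁴ = (2548)⁴ − (1564)⁴ = 4.22×10^13 − 5.98×10^12 = 3.62×10^13 K⁴.
Q = 0.72 × 5.67×10⁻⁸ × 0.204 × 3.62×10^13 = 3.01×10^5 W.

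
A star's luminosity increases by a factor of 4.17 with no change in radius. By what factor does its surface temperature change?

factor ≈ 1.43

P ∝ T⁴ ⇒ T ∝ P^(1/4), so T scales by (4.17)^(1/4) = 1.43.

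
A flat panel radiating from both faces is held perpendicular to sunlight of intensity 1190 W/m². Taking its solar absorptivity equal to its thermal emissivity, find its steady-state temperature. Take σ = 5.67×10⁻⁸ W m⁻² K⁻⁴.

T ≈ 320 K

Absorbed flux αS = emitted flux 2εσT⁴ per unit area; with α = ε this gives T = (S/2σ)^(1/4).
T = (1190 / (2 × 5.67×10⁻⁸))^(1/4) = (1.05×10^10)^(1/4).
T = 320 K.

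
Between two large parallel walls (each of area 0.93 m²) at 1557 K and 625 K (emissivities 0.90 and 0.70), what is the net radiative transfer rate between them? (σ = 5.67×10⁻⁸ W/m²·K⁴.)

For two large parallel gray plates, q = σ(T₁⁴ − T₂⁴) / (1/ε₁ + 1/ε₂ − 1).
1/ε₁ + 1/ε₂ − 1 = 1/0.90 + 1/0.70 − 1 = 1.540.
T₁⁴ − T₂⁴ = 5.88×10^12 − 1.53×10^11 = 5.72×10^12 K⁴.
q = 5.67×10⁻⁸ × 5.72×10^12 / 1.540 = 2.11×10^5 W/m².
Q = q·A = 2.11×10^5 × 0.93 = 1.96×10^5 W.

Q ≈ 1.96×10^5 W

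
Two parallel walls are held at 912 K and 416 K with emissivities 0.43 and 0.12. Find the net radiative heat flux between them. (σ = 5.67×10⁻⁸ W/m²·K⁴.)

For two large parallel gray plates, q = σ(T₁⁴ − T₂⁴) / (1/ε₁ + 1/ε₂ − 1).
1/ε₁ + 1/ε₂ − 1 = 1/0.43 + 1/0.12 − 1 = 9.659.
T₁⁴ − T₂⁴ = 6.92×10^11 − 2.99×10^10 = 6.62×10^11 K⁴.
q = 5.67×10⁻⁸ × 6.62×10^11 / 9.659 = 3890 W/m².

q ≈ 3890 W/m²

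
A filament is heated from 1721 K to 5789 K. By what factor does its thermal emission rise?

P ∝ T⁴, so the ratio is (5789/1721)⁴ = (3.364)⁴ = 128.

ratio ≈ 128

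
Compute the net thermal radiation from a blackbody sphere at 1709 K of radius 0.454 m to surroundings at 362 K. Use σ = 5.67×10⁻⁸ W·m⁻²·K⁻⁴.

Q ≈ 1.25×10^6 W

A = 4πr² = 4π × (0.454)² = 2.59 m².
Q = σA(T⁴ − T_s⁴). T⁴ − T_s⁴ = (1709)⁴ − (362)⁴ = 8.53×10^12 − 1.72×10^10 = 8.51×10^12 K⁴.
Q = 5.67×10⁻⁸ × 2.59 × 8.51×10^12 = 1.25×10^6 W.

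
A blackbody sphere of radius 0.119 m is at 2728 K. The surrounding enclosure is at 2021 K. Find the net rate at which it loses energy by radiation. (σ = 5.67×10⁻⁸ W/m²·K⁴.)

A = 4πr² = 4π × (0.119)² = 0.178 m².
Q = σA(T⁴ − T_s⁴). T⁴ − T_s⁴ = (2728)⁴ − (2021)⁴ = 5.54×10^13 − 1.67×10^13 = 3.87×10^13 K⁴.
Q = 5.67×10⁻⁸ × 0.178 × 3.87×10^13 = 3.90×10^5 W.

Q ≈ 3.90×10^5 W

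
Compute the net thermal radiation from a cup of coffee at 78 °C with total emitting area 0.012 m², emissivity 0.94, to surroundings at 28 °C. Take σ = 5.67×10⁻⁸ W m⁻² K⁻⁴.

Convert: 78 °C = 351 K; 28 °C = 301 K.
Q = εσA(T⁴ − T_s⁴). T⁴ − T_s⁴ = (351)⁴ − (301)⁴ = 1.52×10^10 − 8.21×10^9 = 6.97×10^9 K⁴.
Q = 0.94 × 5.67×10⁻⁸ × 0.0120 × 6.97×10^9 = 4.46 W.

Q ≈ 4.46 W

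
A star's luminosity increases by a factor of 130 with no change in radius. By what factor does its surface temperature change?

factor ≈ 3.38

P ∝ T⁴ ⇒ T ∝ P^(1/4), so T scales by (130)^(1/4) = 3.38.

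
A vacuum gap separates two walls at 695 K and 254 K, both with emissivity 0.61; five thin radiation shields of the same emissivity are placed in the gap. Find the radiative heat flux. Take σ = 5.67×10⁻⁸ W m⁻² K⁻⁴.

q ≈ 950 W/m²

Each of the 6 gaps contributes resistance (2/ε − 1) = 2/0.61 − 1 = 2.279; total = 13.67.
q = σ(T₁⁴ − T₂⁴) / 13.67 = 5.67×10⁻⁸ × 2.29×10^11 / 13.67 = 950 W/m².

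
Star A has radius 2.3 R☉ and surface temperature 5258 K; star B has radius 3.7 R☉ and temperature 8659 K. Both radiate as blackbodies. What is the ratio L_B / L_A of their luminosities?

L_B/L_A ≈ 19.0

L = 4πR²σT⁴ ∝ R²T⁴, so L_B/L_A = (3.7/2.3)² × (8659/5258)⁴ = 2.59 × 7.36 = 19.0.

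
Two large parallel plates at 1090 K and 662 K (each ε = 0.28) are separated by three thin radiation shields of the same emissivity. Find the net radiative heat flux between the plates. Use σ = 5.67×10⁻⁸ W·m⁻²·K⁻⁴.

q ≈ 2810 W/m²

Each of the 4 gaps contributes resistance (2/ε − 1) = 2/0.28 − 1 = 6.143; total = 24.57.
q = σ(T₁⁴ − T₂⁴) / 24.57 = 5.67×10⁻⁸ × 1.22×10^12 / 24.57 = 2810 W/m².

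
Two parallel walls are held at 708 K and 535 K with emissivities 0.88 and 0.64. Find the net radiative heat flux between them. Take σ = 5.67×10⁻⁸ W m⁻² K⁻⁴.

For two large parallel gray plates, q = σ(T₁⁴ − T₂⁴) / (1/ε₁ + 1/ε₂ − 1).
1/ε₁ + 1/ε₂ − 1 = 1/0.88 + 1/0.64 − 1 = 1.699.
T₁⁴ − T₂⁴ = 2.51×10^11 − 8.19×10^10 = 1.69×10^11 K⁴.
q = 5.67×10⁻⁸ × 1.69×10^11 / 1.699 = 5650 W/m².

q ≈ 5650 W/m²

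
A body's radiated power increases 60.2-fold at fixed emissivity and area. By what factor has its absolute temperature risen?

P ∝ T⁴ ⇒ T ∝ P^(1/4), so T scales by (60.2)^(1/4) = 2.79.

factor ≈ 2.79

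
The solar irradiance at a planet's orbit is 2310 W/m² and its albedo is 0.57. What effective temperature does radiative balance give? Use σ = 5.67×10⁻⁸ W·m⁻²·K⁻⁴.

Power absorbed = (1−a)S·πR²; power emitted = 4πR²σT⁴. Equating and cancelling πR²:
T = ((1−a)S / 4σ)^(1/4) = (993 / (4 × 5.67×10⁻⁸))^(1/4) = (4.38×10^9)^(1/4).
T = 257 K.

T ≈ 257 K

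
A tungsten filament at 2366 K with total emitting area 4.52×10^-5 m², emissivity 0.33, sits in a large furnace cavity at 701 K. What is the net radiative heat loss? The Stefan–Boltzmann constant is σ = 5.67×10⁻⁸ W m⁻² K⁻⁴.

Q ≈ 26.3 W

Q = εσA(T⁴ − T_s⁴). T⁴ − T_s⁴ = (2366)⁴ − (701)⁴ = 3.13×10^13 − 2.41×10^11 = 3.11×10^13 K⁴.
Q = 0.33 × 5.67×10⁻⁸ × 4.52×10^-5 × 3.11×10^13 = 26.3 W.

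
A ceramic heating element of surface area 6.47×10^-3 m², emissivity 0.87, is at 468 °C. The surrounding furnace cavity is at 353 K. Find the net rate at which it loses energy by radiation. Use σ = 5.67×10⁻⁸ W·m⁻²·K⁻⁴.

Convert: 468 °C = 741 K.
Q = εσA(T⁴ − T_s⁴). T⁴ − T_s⁴ = (741)⁴ − (353)⁴ = 3.01×10^11 − 1.55×10^10 = 2.86×10^11 K⁴.
Q = 0.87 × 5.67×10⁻⁸ × 6.47×10^-3 × 2.86×10^11 = 91.3 W.

Q ≈ 91.3 W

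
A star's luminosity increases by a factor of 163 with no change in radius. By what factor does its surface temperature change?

P ∝ T⁴ ⇒ T ∝ P^(1/4), so T scales by (163)^(1/4) = 3.57.

factor ≈ 3.57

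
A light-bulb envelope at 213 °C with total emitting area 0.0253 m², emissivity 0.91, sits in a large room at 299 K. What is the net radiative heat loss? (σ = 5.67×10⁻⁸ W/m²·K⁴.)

Convert: 213 °C = 486 K.
Q = εσA(T⁴ − T_s⁴). T⁴ − T_s⁴ = (486)⁴ − (299)⁴ = 5.58×10^10 − 7.99×10^9 = 4.78×10^10 K⁴.
Q = 0.91 × 5.67×10⁻⁸ × 0.0253 × 4.78×10^10 = 62.4 W.

Q ≈ 62.4 W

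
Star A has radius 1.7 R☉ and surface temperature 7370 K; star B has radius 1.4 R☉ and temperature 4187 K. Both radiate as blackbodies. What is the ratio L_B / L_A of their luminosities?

L_B/L_A ≈ 0.0706

L = 4πR²σT⁴ ∝ R²T⁴, so L_B/L_A = (1.4/1.7)² × (4187/7370)⁴ = 0.678 × 0.104 = 0.0706.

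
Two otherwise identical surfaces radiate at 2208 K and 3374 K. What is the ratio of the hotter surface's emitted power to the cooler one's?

ratio ≈ 5.45

P ∝ T⁴, so the ratio is (3374/2208)⁴ = (1.528)⁴ = 5.45.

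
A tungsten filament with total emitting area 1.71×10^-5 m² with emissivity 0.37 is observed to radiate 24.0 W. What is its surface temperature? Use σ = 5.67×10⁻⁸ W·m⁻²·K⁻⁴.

From P = εσAT⁴, T = (P / εσA)^(1/4) = (24.0 / (0.37 × 5.67×10⁻⁸ × 1.71×10^-5))^(1/4).
T = (6.69×10^13)^(1/4) = 2860 K.

T ≈ 2860 K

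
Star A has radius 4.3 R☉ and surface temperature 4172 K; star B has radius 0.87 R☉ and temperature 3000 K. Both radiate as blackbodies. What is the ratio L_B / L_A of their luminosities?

L = 4πR²σT⁴ ∝ R²T⁴, so L_B/L_A = (0.87/4.3)² × (3000/4172)⁴ = 0.0409 × 0.267 = 0.0109.

L_B/L_A ≈ 0.0109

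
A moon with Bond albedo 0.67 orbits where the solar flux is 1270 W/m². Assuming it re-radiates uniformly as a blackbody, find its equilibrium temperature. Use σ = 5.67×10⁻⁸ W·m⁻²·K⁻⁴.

Power absorbed = (1−a)S·πR²; power emitted = 4πR²σT⁴. Equating and cancelling πR²:
T = ((1−a)S / 4σ)^(1/4) = (419 / (4 × 5.67×10⁻⁸))^(1/4) = (1.85×10^9)^(1/4).
T = 207 K.

T ≈ 207 K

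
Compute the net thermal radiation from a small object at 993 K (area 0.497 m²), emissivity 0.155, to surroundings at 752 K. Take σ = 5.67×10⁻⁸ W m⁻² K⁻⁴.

Q ≈ 2850 W

Q = εσA(T⁴ − T_s⁴). T⁴ − T_s⁴ = (993)⁴ − (752)⁴ = 9.72×10^11 − 3.20×10^11 = 6.52×10^11 K⁴.
Q = 0.155 × 5.67×10⁻⁸ × 0.497 × 6.52×10^11 = 2850 W.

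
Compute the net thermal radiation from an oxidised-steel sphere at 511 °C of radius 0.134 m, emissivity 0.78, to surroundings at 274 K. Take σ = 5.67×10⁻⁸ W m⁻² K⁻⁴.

Q ≈ 3710 W

A = 4πr² = 4π × (0.134)² = 0.226 m².
Convert: 511 °C = 784 K.
Q = εσA(T⁴ − T_s⁴). T⁴ − T_s⁴ = (784)⁴ − (274)⁴ = 3.78×10^11 − 5.64×10^9 = 3.72×10^11 K⁴.
Q = 0.78 × 5.67×10⁻⁸ × 0.226 × 3.72×10^11 = 3710 W.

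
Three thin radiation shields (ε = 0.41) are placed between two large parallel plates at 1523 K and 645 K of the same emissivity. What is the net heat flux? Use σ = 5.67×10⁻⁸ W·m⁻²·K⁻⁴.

q ≈ 19000 W/m²

Each of the 4 gaps contributes resistance (2/ε − 1) = 2/0.41 − 1 = 3.878; total = 15.51.
q = σ(T₁⁴ − T₂⁴) / 15.51 = 5.67×10⁻⁸ × 5.21×10^12 / 15.51 = 19000 W/m².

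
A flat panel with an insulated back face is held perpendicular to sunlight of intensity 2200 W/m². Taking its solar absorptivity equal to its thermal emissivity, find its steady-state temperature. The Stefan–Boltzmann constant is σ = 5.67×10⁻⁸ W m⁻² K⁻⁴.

Absorbed flux αS = emitted flux εσT⁴ (one radiating face); with α = ε, T = (S/σ)^(1/4).
T = (2200 / 5.67×10⁻⁸)^(1/4) = (3.88×10^10)^(1/4).
T = 444 K.

T ≈ 444 K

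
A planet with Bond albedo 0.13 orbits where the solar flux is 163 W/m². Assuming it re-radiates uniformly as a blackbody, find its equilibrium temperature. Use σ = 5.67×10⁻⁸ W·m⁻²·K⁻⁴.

Power absorbed = (1−a)S·πR²; power emitted = 4πR²σT⁴. Equating and cancelling πR²:
T = ((1−a)S / 4σ)^(1/4) = (142 / (4 × 5.67×10⁻⁸))^(1/4) = (6.25×10^8)^(1/4).
T = 158 K.

T ≈ 158 K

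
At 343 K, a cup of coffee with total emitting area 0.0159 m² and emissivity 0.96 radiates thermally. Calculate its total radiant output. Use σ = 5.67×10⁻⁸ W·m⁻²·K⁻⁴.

Stefan–Boltzmann: P = εσAT⁴ = 0.96 × 5.67×10⁻⁸ × 0.0159 × (343)⁴ = 0.96 × 5.67×10⁻⁸ × 0.0159 × 1.38×10^10.
P = 12.0 W.

P ≈ 12.0 W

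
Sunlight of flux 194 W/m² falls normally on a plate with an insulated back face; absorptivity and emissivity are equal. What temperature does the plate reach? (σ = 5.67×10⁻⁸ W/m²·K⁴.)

T ≈ 242 K

Absorbed flux αS = emitted flux εσT⁴ (one radiating face); with α = ε, T = (S/σ)^(1/4).
T = (194 / 5.67×10⁻⁸)^(1/4) = (3.42×10^9)^(1/4).
T = 242 K.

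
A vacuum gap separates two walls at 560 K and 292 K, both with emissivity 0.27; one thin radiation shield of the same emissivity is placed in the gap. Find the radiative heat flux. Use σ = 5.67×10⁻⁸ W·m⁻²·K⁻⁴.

q ≈ 403 W/m²

Each of the 2 gaps contributes resistance (2/ε − 1) = 2/0.27 − 1 = 6.407; total = 12.81.
q = σ(T₁⁴ − T₂⁴) / 12.81 = 5.67×10⁻⁸ × 9.11×10^10 / 12.81 = 403 W/m².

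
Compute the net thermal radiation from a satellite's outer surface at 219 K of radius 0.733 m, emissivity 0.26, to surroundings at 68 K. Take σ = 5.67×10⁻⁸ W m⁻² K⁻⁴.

Q ≈ 227 W

A = 4πr² = 4π × (0.733)² = 6.75 m².
Q = εσA(T⁴ − T_s⁴). T⁴ − T_s⁴ = (219)⁴ − (68)⁴ = 2.30×10^9 − 2.14×10^7 = 2.28×10^9 K⁴.
Q = 0.26 × 5.67×10⁻⁸ × 6.75 × 2.28×10^9 = 227 W.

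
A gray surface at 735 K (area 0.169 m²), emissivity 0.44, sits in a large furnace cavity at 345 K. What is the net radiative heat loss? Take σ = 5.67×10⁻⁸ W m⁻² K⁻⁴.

Q ≈ 1170 W

Q = εσA(T⁴ − T_s⁴). T⁴ − T_s⁴ = (735)⁴ − (345)⁴ = 2.92×10^11 − 1.42×10^10 = 2.78×10^11 K⁴.
Q = 0.44 × 5.67×10⁻⁸ × 0.169 × 2.78×10^11 = 1170 W.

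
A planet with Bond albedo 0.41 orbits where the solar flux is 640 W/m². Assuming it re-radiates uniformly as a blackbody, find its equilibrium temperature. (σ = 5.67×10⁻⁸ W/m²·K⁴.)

Power absorbed = (1−a)S·πR²; power emitted = 4πR²σT⁴. Equating and cancelling πR²:
T = ((1−a)S / 4σ)^(1/4) = (378 / (4 × 5.67×10⁻⁸))^(1/4) = (1.66×10^9)^(1/4).
T = 202 K.

T ≈ 202 K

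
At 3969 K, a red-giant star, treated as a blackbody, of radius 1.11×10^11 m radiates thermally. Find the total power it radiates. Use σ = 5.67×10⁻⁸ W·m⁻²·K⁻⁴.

A = 4πr² = 4π × (1.11×10^11)² = 1.55×10^23 m².
P = σAT⁴ = 5.67×10⁻⁸ × 1.55×10^23 × (3969)⁴ = 5.67×10⁻⁸ × 1.55×10^23 × 2.48×10^14.
P = 2.18×10^30 W.

P ≈ 2.18×10^30 W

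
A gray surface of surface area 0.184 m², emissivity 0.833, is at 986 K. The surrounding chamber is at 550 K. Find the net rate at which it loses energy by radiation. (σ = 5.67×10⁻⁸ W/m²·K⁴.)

Q ≈ 7420 W

Q = εσA(T⁴ − T_s⁴). T⁴ − T_s⁴ = (986)⁴ − (550)⁴ = 9.45×10^11 − 9.15×10^10 = 8.54×10^11 K⁴.
Q = 0.833 × 5.67×10⁻⁸ × 0.184 × 8.54×10^11 = 7420 W.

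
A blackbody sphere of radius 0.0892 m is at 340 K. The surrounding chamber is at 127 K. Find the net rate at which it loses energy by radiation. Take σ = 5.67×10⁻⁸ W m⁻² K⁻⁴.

Q ≈ 74.3 W

A = 4πr² = 4π × (0.0892)² = 0.1000 m².
Q = σA(T⁴ − T_s⁴). T⁴ − T_s⁴ = (340)⁴ − (127)⁴ = 1.34×10^10 − 2.60×10^8 = 1.31×10^10 K⁴.
Q = 5.67×10⁻⁸ × 0.1000 × 1.31×10^10 = 74.3 W.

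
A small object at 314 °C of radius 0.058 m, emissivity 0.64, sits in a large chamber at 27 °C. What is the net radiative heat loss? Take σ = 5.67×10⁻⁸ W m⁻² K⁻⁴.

A = 4πr² = 4π × (0.058)² = 0.0423 m².
Convert: 314 °C = 587 K; 27 °C = 300 K.
Q = εσA(T⁴ − T_s⁴). T⁴ − T_s⁴ = (587)⁴ − (300)⁴ = 1.19×10^11 − 8.10×10^9 = 1.11×10^11 K⁴.
Q = 0.64 × 5.67×10⁻⁸ × 0.0423 × 1.11×10^11 = 170 W.

Q ≈ 170 W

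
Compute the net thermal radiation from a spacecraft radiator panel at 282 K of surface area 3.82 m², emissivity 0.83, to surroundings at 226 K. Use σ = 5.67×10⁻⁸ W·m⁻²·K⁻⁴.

Q = εσA(T⁴ − T_s⁴). T⁴ − T_s⁴ = (282)⁴ − (226)⁴ = 6.32×10^9 − 2.61×10^9 = 3.72×10^9 K⁴.
Q = 0.83 × 5.67×10⁻⁸ × 3.82 × 3.72×10^9 = 668 W.

Q ≈ 668 W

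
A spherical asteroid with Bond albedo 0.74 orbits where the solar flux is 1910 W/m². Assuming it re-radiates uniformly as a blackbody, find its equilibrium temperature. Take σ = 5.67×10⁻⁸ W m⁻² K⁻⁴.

Power absorbed = (1−a)S·πR²; power emitted = 4πR²σT⁴. Equating and cancelling πR²:
T = ((1−a)S / 4σ)^(1/4) = (497 / (4 × 5.67×10⁻⁸))^(1/4) = (2.19×10^9)^(1/4).
T = 216 K.

T ≈ 216 K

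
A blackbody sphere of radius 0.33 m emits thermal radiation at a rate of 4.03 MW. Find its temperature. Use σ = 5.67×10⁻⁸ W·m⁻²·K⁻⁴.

A = 4πr² = 4π × (0.33)² = 1.37 m².
From P = σAT⁴, T = (P / σA)^(1/4) = (4.03×10^6 / (5.67×10⁻⁸ × 1.37))^(1/4).
T = (5.19×10^13)^(1/4) = 2680 K.

T ≈ 2680 K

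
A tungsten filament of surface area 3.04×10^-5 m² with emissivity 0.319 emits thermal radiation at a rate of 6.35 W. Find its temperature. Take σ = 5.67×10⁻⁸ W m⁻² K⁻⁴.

T ≈ 1840 K

From P = εσAT⁴, T = (P / εσA)^(1/4) = (6.35 / (0.319 × 5.67×10⁻⁸ × 3.04×10^-5))^(1/4).
T = (1.15×10^13)^(1/4) = 1840 K.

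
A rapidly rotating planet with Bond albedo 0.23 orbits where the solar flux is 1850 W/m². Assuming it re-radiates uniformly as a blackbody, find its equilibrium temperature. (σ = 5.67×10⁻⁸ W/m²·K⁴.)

Power absorbed = (1−a)S·πR²; power emitted = 4πR²σT⁴. Equating and cancelling πR²:
T = ((1−a)S / 4σ)^(1/4) = (1420 / (4 × 5.67×10⁻⁸))^(1/4) = (6.28×10^9)^(1/4).
T = 282 K.

T ≈ 282 K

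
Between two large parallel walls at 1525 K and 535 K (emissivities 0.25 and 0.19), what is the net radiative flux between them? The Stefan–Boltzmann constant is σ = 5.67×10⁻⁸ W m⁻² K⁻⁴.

For two large parallel gray plates, q = σ(T₁⁴ − T₂⁴) / (1/ε₁ + 1/ε₂ − 1).
1/ε₁ + 1/ε₂ − 1 = 1/0.25 + 1/0.19 − 1 = 8.263.
T₁⁴ − T₂⁴ = 5.41×10^12 − 8.19×10^10 = 5.33×10^12 K⁴.
q = 5.67×10⁻⁸ × 5.33×10^12 / 8.263 = 36600 W/m².

q ≈ 36600 W/m²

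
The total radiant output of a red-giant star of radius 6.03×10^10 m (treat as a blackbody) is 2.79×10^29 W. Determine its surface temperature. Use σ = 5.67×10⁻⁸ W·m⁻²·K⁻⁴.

A = 4πr² = 4π × (6.03×10^10)² = 4.57×10^22 m².
From P = σAT⁴, T = (P / σA)^(1/4) = (2.79×10^29 / (5.67×10⁻⁸ × 4.57×10^22))^(1/4).
T = (1.08×10^14)^(1/4) = 3220 K.

T ≈ 3220 K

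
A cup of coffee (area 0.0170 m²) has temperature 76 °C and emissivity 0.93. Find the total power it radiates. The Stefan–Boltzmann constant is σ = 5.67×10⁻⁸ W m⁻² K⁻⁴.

P ≈ 13.3 W

76 °C = 349 K.
P = εσAT⁴ = 0.93 × 5.67×10⁻⁸ × 0.0170 × (349)⁴ = 0.93 × 5.67×10⁻⁸ × 0.0170 × 1.48×10^10.
P = 13.3 W.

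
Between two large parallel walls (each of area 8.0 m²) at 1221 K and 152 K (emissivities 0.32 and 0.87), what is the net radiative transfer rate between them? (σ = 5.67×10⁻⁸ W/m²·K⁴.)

For two large parallel gray plates, q = σ(T₁⁴ − T₂⁴) / (1/ε₁ + 1/ε₂ − 1).
1/ε₁ + 1/ε₂ − 1 = 1/0.32 + 1/0.87 − 1 = 3.274.
T₁⁴ − T₂⁴ = 2.22×10^12 − 5.34×10^8 = 2.22×10^12 K⁴.
q = 5.67×10⁻⁸ × 2.22×10^12 / 3.274 = 38500 W/m².
Q = q·A = 38500 × 8.0 = 3.08×10^5 W.

Q ≈ 3.08×10^5 W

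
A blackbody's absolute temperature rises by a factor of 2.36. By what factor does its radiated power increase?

factor ≈ 31.0

P ∝ T⁴, so the power scales as (2.36)⁴ = 31.0.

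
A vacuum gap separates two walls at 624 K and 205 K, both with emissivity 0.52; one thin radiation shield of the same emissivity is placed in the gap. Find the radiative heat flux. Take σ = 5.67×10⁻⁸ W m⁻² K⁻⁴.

Each of the 2 gaps contributes resistance (2/ε − 1) = 2/0.52 − 1 = 2.846; total = 5.692.
q = σ(T₁⁴ − T₂⁴) / 5.692 = 5.67×10⁻⁸ × 1.50×10^11 / 5.692 = 1490 W/m².

q ≈ 1490 W/m²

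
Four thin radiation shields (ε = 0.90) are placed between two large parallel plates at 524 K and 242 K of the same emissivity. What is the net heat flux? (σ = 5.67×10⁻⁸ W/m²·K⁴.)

Each of the 5 gaps contributes resistance (2/ε − 1) = 2/0.90 − 1 = 1.222; total = 6.111.
q = σ(T₁⁴ − T₂⁴) / 6.111 = 5.67×10⁻⁸ × 7.20×10^10 / 6.111 = 668 W/m².

q ≈ 668 W/m²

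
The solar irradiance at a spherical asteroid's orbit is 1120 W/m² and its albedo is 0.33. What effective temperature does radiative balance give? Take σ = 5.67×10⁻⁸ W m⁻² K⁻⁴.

Power absorbed = (1−a)S·πR²; power emitted = 4πR²σT⁴. Equating and cancelling πR²:
T = ((1−a)S / 4σ)^(1/4) = (750 / (4 × 5.67×10⁻⁸))^(1/4) = (3.31×10^9)^(1/4).
T = 240 K.

T ≈ 240 K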